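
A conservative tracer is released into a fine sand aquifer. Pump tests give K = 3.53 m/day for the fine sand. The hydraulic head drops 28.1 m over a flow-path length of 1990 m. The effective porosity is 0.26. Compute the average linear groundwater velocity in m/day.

Hydraulic gradient i = Δh / L = 28.1 / 1990 = 0.01412.
Darcy flux q = K · i = 3.530 × 0.01412 = 0.04985 m/day.
Seepage velocity v = q / n_e = 0.04985 / 0.26 = 0.1917 m/day.

0.192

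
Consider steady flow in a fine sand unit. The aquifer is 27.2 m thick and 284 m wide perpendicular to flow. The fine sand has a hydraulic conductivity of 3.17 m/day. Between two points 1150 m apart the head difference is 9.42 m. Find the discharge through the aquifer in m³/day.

201

Cross-sectional area A = 284 × 27.2 = 7725 m².
Hydraulic gradient i = Δh / L = 9.42 / 1150 = 0.008191.
Darcy's law: Q = K · A · i = 3.170 × 7725 × 0.008191 = 200.6 m³/day.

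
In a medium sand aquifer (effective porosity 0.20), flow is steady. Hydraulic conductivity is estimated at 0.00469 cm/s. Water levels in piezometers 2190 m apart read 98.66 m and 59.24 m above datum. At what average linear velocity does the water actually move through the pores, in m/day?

Convert K: 0.00469 cm/s × 864 = 4.052 m/day.
Hydraulic gradient i = (98.66 − 59.24) / 2190 = 39.42 / 2190 = 0.01800.
Darcy flux q = K · i = 4.052 × 0.01800 = 0.07294 m/day.
Seepage velocity v = q / n_e = 0.07294 / 0.20 = 0.3647 m/day.

0.365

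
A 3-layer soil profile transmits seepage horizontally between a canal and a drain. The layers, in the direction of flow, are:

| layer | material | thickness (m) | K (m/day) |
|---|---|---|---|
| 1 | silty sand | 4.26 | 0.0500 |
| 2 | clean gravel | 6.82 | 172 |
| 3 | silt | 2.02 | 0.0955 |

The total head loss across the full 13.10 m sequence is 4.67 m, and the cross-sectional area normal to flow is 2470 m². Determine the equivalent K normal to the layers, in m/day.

0.123

Flow is perpendicular to layering, so the layers act in series and the equivalent K is the thickness-weighted harmonic mean.
Total thickness L = 4.26 + 6.82 + 2.02 = 13.10 m.
Σ(b_i/K_i) = 4.26/0.0500 + 6.82/172 + 2.02/0.0955 = 106.4 d.
K_eq = L / Σ(b_i/K_i) = 13.10 / 106.4 = 0.1231 m/day.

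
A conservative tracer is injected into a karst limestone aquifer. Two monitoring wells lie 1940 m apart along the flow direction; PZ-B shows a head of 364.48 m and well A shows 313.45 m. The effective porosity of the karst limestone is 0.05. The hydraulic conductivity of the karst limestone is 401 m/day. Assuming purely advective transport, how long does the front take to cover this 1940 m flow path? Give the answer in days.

Hydraulic gradient i = (364.48 − 313.45) / 1940 = 51.03 / 1940 = 0.02630.
Darcy flux q = K · i = 401.0 × 0.02630 = 10.55 m/day.
Seepage velocity v = q / n_e = 10.55 / 0.05 = 211.0 m/day.
Travel time t = L / v = 1940 / 211.0 = 9.196 days.

9.20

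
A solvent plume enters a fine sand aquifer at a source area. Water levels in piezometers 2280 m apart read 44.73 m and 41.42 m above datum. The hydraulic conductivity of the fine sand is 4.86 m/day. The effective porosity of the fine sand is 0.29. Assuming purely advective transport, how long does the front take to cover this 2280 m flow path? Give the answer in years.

Hydraulic gradient i = (44.73 − 41.42) / 2280 = 3.31 / 2280 = 0.001452.
Darcy flux q = K · i = 4.860 × 0.001452 = 0.007056 m/day.
Seepage velocity v = q / n_e = 0.007056 / 0.29 = 0.02433 m/day.
Travel time t = L / v = 2280 / 0.02433 = 93714 days = 256.6 years.

257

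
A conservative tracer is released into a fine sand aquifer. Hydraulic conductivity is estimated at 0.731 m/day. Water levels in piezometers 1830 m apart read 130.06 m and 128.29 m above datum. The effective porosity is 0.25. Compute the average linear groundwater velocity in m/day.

Hydraulic gradient i = (130.06 − 128.29) / 1830 = 1.77 / 1830 = 0.0009672.
Darcy flux q = K · i = 0.7310 × 0.0009672 = 0.0007070 m/day.
Seepage velocity v = q / n_e = 0.0007070 / 0.25 = 0.002828 m/day.

0.00283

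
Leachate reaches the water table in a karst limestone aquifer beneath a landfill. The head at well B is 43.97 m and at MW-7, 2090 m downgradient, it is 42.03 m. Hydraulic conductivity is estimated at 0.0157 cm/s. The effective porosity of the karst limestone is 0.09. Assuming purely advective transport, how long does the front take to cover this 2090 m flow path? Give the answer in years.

Convert K: 0.0157 cm/s × 864 = 13.56 m/day.
Hydraulic gradient i = (43.97 − 42.03) / 2090 = 1.94 / 2090 = 0.0009282.
Darcy flux q = K · i = 13.56 × 0.0009282 = 0.01259 m/day.
Seepage velocity v = q / n_e = 0.01259 / 0.09 = 0.1399 m/day.
Travel time t = L / v = 2090 / 0.1399 = 14939 days = 40.90 years.

40.9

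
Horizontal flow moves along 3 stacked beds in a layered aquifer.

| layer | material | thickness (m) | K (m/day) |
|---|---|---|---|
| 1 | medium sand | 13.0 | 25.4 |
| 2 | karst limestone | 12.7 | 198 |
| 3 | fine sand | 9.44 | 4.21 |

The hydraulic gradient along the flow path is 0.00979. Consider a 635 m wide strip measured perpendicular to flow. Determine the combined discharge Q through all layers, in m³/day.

Flow is parallel to layering, so each bed carries its own Darcy discharge and the transmissivities add.
Σ(K_i·b_i) = 25.4×13.0 + 198×12.7 + 4.21×9.44 = 2885 m²/day.
Hydraulic gradient i = 0.00979.
Q = Σ(K_i·b_i) · W · i = 2885 × 635 × 0.009790 = 17932 m³/day.

17900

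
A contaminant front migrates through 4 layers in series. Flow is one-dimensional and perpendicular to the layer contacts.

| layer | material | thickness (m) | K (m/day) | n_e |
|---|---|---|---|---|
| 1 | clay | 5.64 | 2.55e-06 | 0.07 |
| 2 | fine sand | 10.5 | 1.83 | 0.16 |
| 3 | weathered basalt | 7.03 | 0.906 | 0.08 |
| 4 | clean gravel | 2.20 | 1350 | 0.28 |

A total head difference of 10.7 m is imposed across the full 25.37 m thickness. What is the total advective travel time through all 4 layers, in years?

With flow normal to the layers, continuity requires the same specific discharge q through every layer.
Σ(b_i/K_i) = 5.64/2.55e-06 + 10.5/1.83 + 7.03/0.906 + 2.20/1350 = 2.212e+06 d.
q = Δh / Σ(b_i/K_i) = 10.7 / 2.212e+06 = 4.838e-06 m/day.
In each layer the seepage velocity is v_i = q/n_i, so the layer transit time is t_i = b_i·n_i / q:
  layer 1 (clay): t_1 = 5.64 × 0.07 / 4.838e-06 = 81608 d
  layer 2 (fine sand): t_2 = 10.5 × 0.16 / 4.838e-06 = 3.473e+05 d
  layer 3 (weathered basalt): t_3 = 7.03 × 0.08 / 4.838e-06 = 1.163e+05 d
  layer 4 (clean gravel): t_4 = 2.20 × 0.28 / 4.838e-06 = 1.273e+05 d
Total t = Σ t_i = 6.725e+05 days = 1841 years.

1840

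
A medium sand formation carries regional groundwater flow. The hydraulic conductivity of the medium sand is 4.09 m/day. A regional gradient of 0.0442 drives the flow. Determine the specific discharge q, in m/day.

Hydraulic gradient i = 0.0442.
Specific discharge q = K · i = 4.090 × 0.04420 = 0.1808 m/day.

0.181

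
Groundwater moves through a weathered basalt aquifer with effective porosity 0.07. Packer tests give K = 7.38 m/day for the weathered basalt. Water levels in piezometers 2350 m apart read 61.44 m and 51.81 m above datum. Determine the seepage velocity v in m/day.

0.432

Hydraulic gradient i = (61.44 − 51.81) / 2350 = 9.63 / 2350 = 0.004098.
Darcy flux q = K · i = 7.380 × 0.004098 = 0.03024 m/day.
Seepage velocity v = q / n_e = 0.03024 / 0.07 = 0.4320 m/day.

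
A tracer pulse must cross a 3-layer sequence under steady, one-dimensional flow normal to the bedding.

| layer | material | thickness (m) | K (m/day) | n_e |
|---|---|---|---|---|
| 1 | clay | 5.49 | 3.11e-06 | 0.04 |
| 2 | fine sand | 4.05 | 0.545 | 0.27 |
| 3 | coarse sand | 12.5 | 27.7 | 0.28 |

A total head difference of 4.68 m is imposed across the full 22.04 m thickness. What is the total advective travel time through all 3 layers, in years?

4970

With flow normal to the layers, continuity requires the same specific discharge q through every layer.
Σ(b_i/K_i) = 5.49/3.11e-06 + 4.05/0.545 + 12.5/27.7 = 1.765e+06 d.
q = Δh / Σ(b_i/K_i) = 4.68 / 1.765e+06 = 2.651e-06 m/day.
In each layer the seepage velocity is v_i = q/n_i, so the layer transit time is t_i = b_i·n_i / q:
  layer 1 (clay): t_1 = 5.49 × 0.04 / 2.651e-06 = 82832 d
  layer 2 (fine sand): t_2 = 4.05 × 0.27 / 2.651e-06 = 4.125e+05 d
  layer 3 (coarse sand): t_3 = 12.5 × 0.28 / 2.651e-06 = 1.320e+06 d
Total t = Σ t_i = 1.815e+06 days = 4971 years.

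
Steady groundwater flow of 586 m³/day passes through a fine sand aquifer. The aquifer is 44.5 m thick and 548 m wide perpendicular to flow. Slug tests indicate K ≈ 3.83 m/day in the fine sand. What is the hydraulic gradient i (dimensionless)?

0.00627

Cross-sectional area A = 548 × 44.5 = 24386 m².
From Q = K·A·i, i = Q / (K·A) = 586 / (3.830 × 24386) = 0.006274.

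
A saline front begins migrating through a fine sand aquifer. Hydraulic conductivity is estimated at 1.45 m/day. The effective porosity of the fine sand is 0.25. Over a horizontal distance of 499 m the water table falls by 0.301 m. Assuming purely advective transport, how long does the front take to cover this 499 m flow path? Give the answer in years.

390

Hydraulic gradient i = Δh / L = 0.301 / 499 = 0.0006032.
Darcy flux q = K · i = 1.450 × 0.0006032 = 0.0008746 m/day.
Seepage velocity v = q / n_e = 0.0008746 / 0.25 = 0.003499 m/day.
Travel time t = L / v = 499 / 0.003499 = 1.426e+05 days = 390.5 years.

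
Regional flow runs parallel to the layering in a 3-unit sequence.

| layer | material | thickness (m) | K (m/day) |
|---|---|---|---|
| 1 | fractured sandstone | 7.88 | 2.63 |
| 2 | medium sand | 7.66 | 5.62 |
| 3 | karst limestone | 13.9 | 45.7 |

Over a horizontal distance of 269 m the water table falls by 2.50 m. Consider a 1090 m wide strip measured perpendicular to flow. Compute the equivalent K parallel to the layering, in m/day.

Flow is parallel to layering, so each bed carries its own Darcy discharge and the transmissivities add.
Σ(K_i·b_i) = 2.63×7.88 + 5.62×7.66 + 45.7×13.9 = 699.0 m²/day.
Total thickness b = 29.44 m, so K_eq = Σ(K_i·b_i)/b = 23.74 m/day.

23.7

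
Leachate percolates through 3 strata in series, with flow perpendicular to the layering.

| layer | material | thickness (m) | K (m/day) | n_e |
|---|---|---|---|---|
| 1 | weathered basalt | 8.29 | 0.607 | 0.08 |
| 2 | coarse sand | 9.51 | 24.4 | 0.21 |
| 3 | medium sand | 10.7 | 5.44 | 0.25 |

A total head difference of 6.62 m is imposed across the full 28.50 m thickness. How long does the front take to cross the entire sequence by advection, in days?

With flow normal to the layers, continuity requires the same specific discharge q through every layer.
Σ(b_i/K_i) = 8.29/0.607 + 9.51/24.4 + 10.7/5.44 = 16.01 d.
q = Δh / Σ(b_i/K_i) = 6.62 / 16.01 = 0.4134 m/day.
In each layer the seepage velocity is v_i = q/n_i, so the layer transit time is t_i = b_i·n_i / q:
  layer 1 (weathered basalt): t_1 = 8.29 × 0.08 / 0.4134 = 1.604 d
  layer 2 (coarse sand): t_2 = 9.51 × 0.21 / 0.4134 = 4.831 d
  layer 3 (medium sand): t_3 = 10.7 × 0.25 / 0.4134 = 6.471 d
Total t = Σ t_i = 12.91 days.

12.9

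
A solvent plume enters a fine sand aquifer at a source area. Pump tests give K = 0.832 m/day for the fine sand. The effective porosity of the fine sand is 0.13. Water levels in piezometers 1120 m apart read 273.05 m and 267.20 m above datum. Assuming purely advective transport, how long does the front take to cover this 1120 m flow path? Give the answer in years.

Hydraulic gradient i = (273.05 − 267.20) / 1120 = 5.85 / 1120 = 0.005223.
Darcy flux q = K · i = 0.8320 × 0.005223 = 0.004346 m/day.
Seepage velocity v = q / n_e = 0.004346 / 0.13 = 0.03343 m/day.
Travel time t = L / v = 1120 / 0.03343 = 33504 days = 91.73 years.

91.7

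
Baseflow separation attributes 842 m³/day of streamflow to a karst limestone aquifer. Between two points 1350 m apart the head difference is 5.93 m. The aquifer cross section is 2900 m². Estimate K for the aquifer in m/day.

66.1

Hydraulic gradient i = Δh / L = 5.93 / 1350 = 0.004393.
From Q = K·A·i, K = Q / (A·i) = 842 / (2900 × 0.004393) = 66.10 m/day.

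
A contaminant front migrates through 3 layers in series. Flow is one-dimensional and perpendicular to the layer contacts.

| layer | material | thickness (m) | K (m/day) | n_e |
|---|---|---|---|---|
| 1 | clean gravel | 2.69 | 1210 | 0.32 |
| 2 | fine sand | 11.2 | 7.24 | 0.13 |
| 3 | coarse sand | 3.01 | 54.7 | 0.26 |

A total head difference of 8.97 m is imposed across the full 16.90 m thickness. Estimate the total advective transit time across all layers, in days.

0.554

With flow normal to the layers, continuity requires the same specific discharge q through every layer.
Σ(b_i/K_i) = 2.69/1210 + 11.2/7.24 + 3.01/54.7 = 1.604 d.
q = Δh / Σ(b_i/K_i) = 8.97 / 1.604 = 5.592 m/day.
In each layer the seepage velocity is v_i = q/n_i, so the layer transit time is t_i = b_i·n_i / q:
  layer 1 (clean gravel): t_1 = 2.69 × 0.32 / 5.592 = 0.1539 d
  layer 2 (fine sand): t_2 = 11.2 × 0.13 / 5.592 = 0.2604 d
  layer 3 (coarse sand): t_3 = 3.01 × 0.26 / 5.592 = 0.1400 d
Total t = Σ t_i = 0.5543 days.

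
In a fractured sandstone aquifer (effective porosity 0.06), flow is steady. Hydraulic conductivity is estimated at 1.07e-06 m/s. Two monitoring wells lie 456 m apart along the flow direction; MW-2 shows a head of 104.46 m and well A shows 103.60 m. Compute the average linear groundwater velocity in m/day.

0.00291

Convert K: 1.07e-06 m/s × 86400 = 0.09245 m/day.
Hydraulic gradient i = (104.46 − 103.60) / 456 = 0.86 / 456 = 0.001886.
Darcy flux q = K · i = 0.09245 × 0.001886 = 0.0001744 m/day.
Seepage velocity v = q / n_e = 0.0001744 / 0.06 = 0.002906 m/day.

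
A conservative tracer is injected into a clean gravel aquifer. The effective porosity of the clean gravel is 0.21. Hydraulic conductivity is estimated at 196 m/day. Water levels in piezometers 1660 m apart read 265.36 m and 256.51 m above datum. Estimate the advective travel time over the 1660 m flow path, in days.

Hydraulic gradient i = (265.36 − 256.51) / 1660 = 8.85 / 1660 = 0.005331.
Darcy flux q = K · i = 196.0 × 0.005331 = 1.045 m/day.
Seepage velocity v = q / n_e = 1.045 / 0.21 = 4.976 m/day.
Travel time t = L / v = 1660 / 4.976 = 333.6 days.

334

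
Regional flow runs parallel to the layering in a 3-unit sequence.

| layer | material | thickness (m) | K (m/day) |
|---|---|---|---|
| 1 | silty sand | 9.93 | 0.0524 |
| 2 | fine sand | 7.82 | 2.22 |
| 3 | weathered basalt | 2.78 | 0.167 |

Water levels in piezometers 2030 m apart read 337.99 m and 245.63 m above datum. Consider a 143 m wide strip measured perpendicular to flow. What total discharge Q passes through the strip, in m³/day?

119

Flow is parallel to layering, so each bed carries its own Darcy discharge and the transmissivities add.
Σ(K_i·b_i) = 0.0524×9.93 + 2.22×7.82 + 0.167×2.78 = 18.34 m²/day.
Hydraulic gradient i = (337.99 − 245.63) / 2030 = 92.36 / 2030 = 0.04550.
Q = Σ(K_i·b_i) · W · i = 18.34 × 143 × 0.04550 = 119.4 m³/day.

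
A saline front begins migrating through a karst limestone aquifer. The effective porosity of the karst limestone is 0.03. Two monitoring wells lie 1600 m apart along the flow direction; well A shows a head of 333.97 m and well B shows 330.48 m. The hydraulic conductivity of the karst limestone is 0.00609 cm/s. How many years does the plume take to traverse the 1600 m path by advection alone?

11.5

Convert K: 0.00609 cm/s × 864 = 5.262 m/day.
Hydraulic gradient i = (333.97 − 330.48) / 1600 = 3.49 / 1600 = 0.002181.
Darcy flux q = K · i = 5.262 × 0.002181 = 0.01148 m/day.
Seepage velocity v = q / n_e = 0.01148 / 0.03 = 0.3826 m/day.
Travel time t = L / v = 1600 / 0.3826 = 4182 days = 11.45 years.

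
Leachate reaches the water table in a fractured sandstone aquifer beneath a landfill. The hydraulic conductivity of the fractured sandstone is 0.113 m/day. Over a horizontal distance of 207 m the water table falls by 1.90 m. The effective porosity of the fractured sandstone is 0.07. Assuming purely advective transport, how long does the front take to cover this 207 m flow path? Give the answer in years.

Hydraulic gradient i = Δh / L = 1.90 / 207 = 0.009179.
Darcy flux q = K · i = 0.1130 × 0.009179 = 0.001037 m/day.
Seepage velocity v = q / n_e = 0.001037 / 0.07 = 0.01482 m/day.
Travel time t = L / v = 207 / 0.01482 = 13970 days = 38.25 years.

38.2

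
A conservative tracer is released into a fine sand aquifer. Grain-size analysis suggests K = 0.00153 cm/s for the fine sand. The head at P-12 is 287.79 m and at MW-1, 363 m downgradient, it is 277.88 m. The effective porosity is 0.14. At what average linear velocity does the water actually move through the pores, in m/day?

Convert K: 0.00153 cm/s × 864 = 1.322 m/day.
Hydraulic gradient i = (287.79 − 277.88) / 363 = 9.91 / 363 = 0.02730.
Darcy flux q = K · i = 1.322 × 0.02730 = 0.03609 m/day.
Seepage velocity v = q / n_e = 0.03609 / 0.14 = 0.2578 m/day.

0.258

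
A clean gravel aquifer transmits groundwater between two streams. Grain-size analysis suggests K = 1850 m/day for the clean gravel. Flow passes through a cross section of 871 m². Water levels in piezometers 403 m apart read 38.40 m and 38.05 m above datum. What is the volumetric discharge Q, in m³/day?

Hydraulic gradient i = (38.40 − 38.05) / 403 = 0.35 / 403 = 0.0008685.
Darcy's law: Q = K · A · i = 1850 × 871.0 × 0.0008685 = 1399 m³/day.

1400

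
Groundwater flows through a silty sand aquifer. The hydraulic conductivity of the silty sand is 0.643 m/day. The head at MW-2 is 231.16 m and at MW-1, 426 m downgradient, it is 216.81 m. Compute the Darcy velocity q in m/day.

Hydraulic gradient i = (231.16 − 216.81) / 426 = 14.35 / 426 = 0.03369.
Specific discharge q = K · i = 0.6430 × 0.03369 = 0.02166 m/day.

0.0217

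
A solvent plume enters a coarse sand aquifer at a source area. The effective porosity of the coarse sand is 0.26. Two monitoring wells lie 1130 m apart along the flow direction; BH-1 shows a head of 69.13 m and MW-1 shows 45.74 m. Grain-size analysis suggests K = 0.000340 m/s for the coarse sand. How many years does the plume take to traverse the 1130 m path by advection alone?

1.32

Convert K: 0.000340 m/s × 86400 = 29.38 m/day.
Hydraulic gradient i = (69.13 − 45.74) / 1130 = 23.39 / 1130 = 0.02070.
Darcy flux q = K · i = 29.38 × 0.02070 = 0.6081 m/day.
Seepage velocity v = q / n_e = 0.6081 / 0.26 = 2.339 m/day.
Travel time t = L / v = 1130 / 2.339 = 483.2 days = 1.323 years.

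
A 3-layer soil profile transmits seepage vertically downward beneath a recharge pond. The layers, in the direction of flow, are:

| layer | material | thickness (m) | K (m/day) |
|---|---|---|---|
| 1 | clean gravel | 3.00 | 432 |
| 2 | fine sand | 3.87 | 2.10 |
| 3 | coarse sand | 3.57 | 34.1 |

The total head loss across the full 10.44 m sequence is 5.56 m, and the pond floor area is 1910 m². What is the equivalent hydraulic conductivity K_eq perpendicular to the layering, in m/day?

Flow is perpendicular to layering, so the layers act in series and the equivalent K is the thickness-weighted harmonic mean.
Total thickness L = 3.00 + 3.87 + 3.57 = 10.44 m.
Σ(b_i/K_i) = 3.00/432 + 3.87/2.10 + 3.57/34.1 = 1.954 d.
K_eq = L / Σ(b_i/K_i) = 10.44 / 1.954 = 5.342 m/day.

5.34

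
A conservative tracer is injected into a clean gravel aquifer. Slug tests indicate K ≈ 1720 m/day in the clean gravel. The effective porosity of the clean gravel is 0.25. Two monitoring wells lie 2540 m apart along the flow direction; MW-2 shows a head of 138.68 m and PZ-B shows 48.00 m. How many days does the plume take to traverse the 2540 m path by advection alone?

Hydraulic gradient i = (138.68 − 48.00) / 2540 = 90.68 / 2540 = 0.03570.
Darcy flux q = K · i = 1720 × 0.03570 = 61.41 m/day.
Seepage velocity v = q / n_e = 61.41 / 0.25 = 245.6 m/day.
Travel time t = L / v = 2540 / 245.6 = 10.34 days.

10.3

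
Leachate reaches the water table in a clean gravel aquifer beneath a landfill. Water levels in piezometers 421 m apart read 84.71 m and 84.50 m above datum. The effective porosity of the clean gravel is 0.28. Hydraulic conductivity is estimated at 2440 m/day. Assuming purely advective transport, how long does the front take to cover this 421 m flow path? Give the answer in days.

96.9

Hydraulic gradient i = (84.71 − 84.50) / 421 = 0.21 / 421 = 0.0004988.
Darcy flux q = K · i = 2440 × 0.0004988 = 1.217 m/day.
Seepage velocity v = q / n_e = 1.217 / 0.28 = 4.347 m/day.
Travel time t = L / v = 421 / 4.347 = 96.85 days.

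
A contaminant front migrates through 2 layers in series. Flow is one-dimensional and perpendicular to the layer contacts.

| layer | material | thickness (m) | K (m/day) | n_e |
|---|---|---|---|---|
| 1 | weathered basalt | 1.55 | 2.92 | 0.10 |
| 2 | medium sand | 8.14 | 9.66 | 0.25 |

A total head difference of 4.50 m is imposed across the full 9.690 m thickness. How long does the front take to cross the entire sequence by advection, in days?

With flow normal to the layers, continuity requires the same specific discharge q through every layer.
Σ(b_i/K_i) = 1.55/2.92 + 8.14/9.66 = 1.373 d.
q = Δh / Σ(b_i/K_i) = 4.50 / 1.373 = 3.276 m/day.
In each layer the seepage velocity is v_i = q/n_i, so the layer transit time is t_i = b_i·n_i / q:
  layer 1 (weathered basalt): t_1 = 1.55 × 0.10 / 3.276 = 0.04731 d
  layer 2 (medium sand): t_2 = 8.14 × 0.25 / 3.276 = 0.6211 d
Total t = Σ t_i = 0.6684 days.

0.668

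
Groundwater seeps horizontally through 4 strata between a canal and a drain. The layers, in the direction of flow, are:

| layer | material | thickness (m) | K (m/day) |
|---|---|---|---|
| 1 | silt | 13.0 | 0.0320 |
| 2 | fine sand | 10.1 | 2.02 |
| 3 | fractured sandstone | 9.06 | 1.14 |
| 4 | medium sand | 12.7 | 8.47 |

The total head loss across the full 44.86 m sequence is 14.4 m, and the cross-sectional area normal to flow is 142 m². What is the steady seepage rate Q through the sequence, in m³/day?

4.86

Flow is perpendicular to layering, so the layers act in series and the equivalent K is the thickness-weighted harmonic mean.
Total thickness L = 13.0 + 10.1 + 9.06 + 12.7 = 44.86 m.
Σ(b_i/K_i) = 13.0/0.0320 + 10.1/2.02 + 9.06/1.14 + 12.7/8.47 = 420.7 d.
K_eq = L / Σ(b_i/K_i) = 44.86 / 420.7 = 0.1066 m/day.
Q = K_eq · A · (Δh/L) = 0.1066 × 142 × (14.4/44.86) = 4.861 m³/day.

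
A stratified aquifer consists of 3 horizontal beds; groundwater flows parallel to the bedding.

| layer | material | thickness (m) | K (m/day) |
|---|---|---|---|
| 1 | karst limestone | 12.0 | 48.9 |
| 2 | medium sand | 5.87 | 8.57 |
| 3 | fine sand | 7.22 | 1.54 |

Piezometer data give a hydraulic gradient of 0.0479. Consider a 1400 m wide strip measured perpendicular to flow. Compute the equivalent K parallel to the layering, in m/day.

Flow is parallel to layering, so each bed carries its own Darcy discharge and the transmissivities add.
Σ(K_i·b_i) = 48.9×12.0 + 8.57×5.87 + 1.54×7.22 = 648.2 m²/day.
Total thickness b = 25.09 m, so K_eq = Σ(K_i·b_i)/b = 25.84 m/day.

25.8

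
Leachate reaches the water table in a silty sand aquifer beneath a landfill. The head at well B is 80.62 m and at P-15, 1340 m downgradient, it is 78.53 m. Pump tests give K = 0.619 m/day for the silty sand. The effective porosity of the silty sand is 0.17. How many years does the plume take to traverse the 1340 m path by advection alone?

Hydraulic gradient i = (80.62 − 78.53) / 1340 = 2.09 / 1340 = 0.001560.
Darcy flux q = K · i = 0.6190 × 0.001560 = 0.0009655 m/day.
Seepage velocity v = q / n_e = 0.0009655 / 0.17 = 0.005679 m/day.
Travel time t = L / v = 1340 / 0.005679 = 2.360e+05 days = 646.0 years.

646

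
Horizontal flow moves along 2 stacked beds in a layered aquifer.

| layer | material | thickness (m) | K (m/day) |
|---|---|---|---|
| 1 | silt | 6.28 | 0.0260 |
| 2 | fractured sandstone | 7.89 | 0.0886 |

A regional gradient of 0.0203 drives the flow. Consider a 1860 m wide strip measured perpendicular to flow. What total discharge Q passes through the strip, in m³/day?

Flow is parallel to layering, so each bed carries its own Darcy discharge and the transmissivities add.
Σ(K_i·b_i) = 0.0260×6.28 + 0.0886×7.89 = 0.8623 m²/day.
Hydraulic gradient i = 0.0203.
Q = Σ(K_i·b_i) · W · i = 0.8623 × 1860 × 0.02030 = 32.56 m³/day.

32.6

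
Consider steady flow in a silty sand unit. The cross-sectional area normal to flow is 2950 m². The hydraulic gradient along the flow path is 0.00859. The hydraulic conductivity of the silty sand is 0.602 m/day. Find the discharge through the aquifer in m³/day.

15.3

Hydraulic gradient i = 0.00859.
Darcy's law: Q = K · A · i = 0.6020 × 2950 × 0.008590 = 15.25 m³/day.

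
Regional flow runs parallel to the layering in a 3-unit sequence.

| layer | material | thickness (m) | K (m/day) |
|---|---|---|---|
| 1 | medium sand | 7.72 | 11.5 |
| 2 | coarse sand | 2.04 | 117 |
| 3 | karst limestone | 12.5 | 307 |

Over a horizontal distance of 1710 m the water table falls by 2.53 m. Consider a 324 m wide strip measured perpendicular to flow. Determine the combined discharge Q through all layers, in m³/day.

2000

Flow is parallel to layering, so each bed carries its own Darcy discharge and the transmissivities add.
Σ(K_i·b_i) = 11.5×7.72 + 117×2.04 + 307×12.5 = 4165 m²/day.
Hydraulic gradient i = Δh / L = 2.53 / 1710 = 0.001480.
Q = Σ(K_i·b_i) · W · i = 4165 × 324 × 0.001480 = 1997 m³/day.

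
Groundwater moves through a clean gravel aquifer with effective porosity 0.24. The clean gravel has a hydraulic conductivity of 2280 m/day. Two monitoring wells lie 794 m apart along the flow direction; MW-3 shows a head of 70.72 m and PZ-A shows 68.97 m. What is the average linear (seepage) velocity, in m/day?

20.9

Hydraulic gradient i = (70.72 − 68.97) / 794 = 1.75 / 794 = 0.002204.
Darcy flux q = K · i = 2280 × 0.002204 = 5.025 m/day.
Seepage velocity v = q / n_e = 5.025 / 0.24 = 20.94 m/day.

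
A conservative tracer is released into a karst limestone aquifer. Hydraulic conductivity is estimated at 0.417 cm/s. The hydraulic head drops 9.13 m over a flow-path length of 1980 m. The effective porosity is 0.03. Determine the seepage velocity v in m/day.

55.4

Convert K: 0.417 cm/s × 864 = 360.3 m/day.
Hydraulic gradient i = Δh / L = 9.13 / 1980 = 0.004611.
Darcy flux q = K · i = 360.3 × 0.004611 = 1.661 m/day.
Seepage velocity v = q / n_e = 1.661 / 0.03 = 55.38 m/day.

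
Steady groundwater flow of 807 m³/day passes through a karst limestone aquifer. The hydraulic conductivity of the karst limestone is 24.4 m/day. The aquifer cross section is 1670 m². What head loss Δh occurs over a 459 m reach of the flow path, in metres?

From Q = K·A·i, i = Q / (K·A) = 807 / (24.40 × 1670) = 0.01980.
Head loss Δh = i · L = 0.01980 × 459 = 9.090 m.

9.09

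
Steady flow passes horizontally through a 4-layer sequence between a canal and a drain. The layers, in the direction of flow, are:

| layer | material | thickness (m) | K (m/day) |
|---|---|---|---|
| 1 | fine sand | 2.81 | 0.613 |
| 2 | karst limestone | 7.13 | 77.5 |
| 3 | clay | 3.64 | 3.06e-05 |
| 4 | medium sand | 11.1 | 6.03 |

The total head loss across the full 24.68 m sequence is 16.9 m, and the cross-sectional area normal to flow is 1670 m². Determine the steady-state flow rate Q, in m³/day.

Flow is perpendicular to layering, so the layers act in series and the equivalent K is the thickness-weighted harmonic mean.
Total thickness L = 2.81 + 7.13 + 3.64 + 11.1 = 24.68 m.
Σ(b_i/K_i) = 2.81/0.613 + 7.13/77.5 + 3.64/3.06e-05 + 11.1/6.03 = 1.190e+05 d.
K_eq = L / Σ(b_i/K_i) = 24.68 / 1.190e+05 = 0.0002075 m/day.
Q = K_eq · A · (Δh/L) = 0.0002075 × 1670 × (16.9/24.68) = 0.2372 m³/day.

0.237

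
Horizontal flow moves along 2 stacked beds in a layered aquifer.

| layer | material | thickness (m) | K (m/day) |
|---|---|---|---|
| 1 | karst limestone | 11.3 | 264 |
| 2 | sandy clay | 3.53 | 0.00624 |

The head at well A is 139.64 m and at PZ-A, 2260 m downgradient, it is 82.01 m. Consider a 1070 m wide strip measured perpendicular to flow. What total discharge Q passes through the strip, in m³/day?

Flow is parallel to layering, so each bed carries its own Darcy discharge and the transmissivities add.
Σ(K_i·b_i) = 264×11.3 + 0.00624×3.53 = 2983 m²/day.
Hydraulic gradient i = (139.64 − 82.01) / 2260 = 57.63 / 2260 = 0.02550.
Q = Σ(K_i·b_i) · W · i = 2983 × 1070 × 0.02550 = 81397 m³/day.

81400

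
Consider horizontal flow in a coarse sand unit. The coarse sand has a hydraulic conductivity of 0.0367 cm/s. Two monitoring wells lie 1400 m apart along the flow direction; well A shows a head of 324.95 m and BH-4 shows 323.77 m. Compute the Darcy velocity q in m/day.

Convert K: 0.0367 cm/s × 864 = 31.71 m/day.
Hydraulic gradient i = (324.95 − 323.77) / 1400 = 1.18 / 1400 = 0.0008429.
Specific discharge q = K · i = 31.71 × 0.0008429 = 0.02673 m/day.

0.0267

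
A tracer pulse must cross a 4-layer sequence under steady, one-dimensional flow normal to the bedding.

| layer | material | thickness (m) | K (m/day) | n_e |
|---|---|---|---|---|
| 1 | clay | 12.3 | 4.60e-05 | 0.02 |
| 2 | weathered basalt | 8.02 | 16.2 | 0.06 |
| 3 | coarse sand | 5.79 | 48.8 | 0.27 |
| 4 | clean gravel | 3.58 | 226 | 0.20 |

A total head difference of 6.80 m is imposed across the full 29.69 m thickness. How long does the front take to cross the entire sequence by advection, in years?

324

With flow normal to the layers, continuity requires the same specific discharge q through every layer.
Σ(b_i/K_i) = 12.3/4.60e-05 + 8.02/16.2 + 5.79/48.8 + 3.58/226 = 2.674e+05 d.
q = Δh / Σ(b_i/K_i) = 6.80 / 2.674e+05 = 2.543e-05 m/day.
In each layer the seepage velocity is v_i = q/n_i, so the layer transit time is t_i = b_i·n_i / q:
  layer 1 (clay): t_1 = 12.3 × 0.02 / 2.543e-05 = 9673 d
  layer 2 (weathered basalt): t_2 = 8.02 × 0.06 / 2.543e-05 = 18922 d
  layer 3 (coarse sand): t_3 = 5.79 × 0.27 / 2.543e-05 = 61473 d
  layer 4 (clean gravel): t_4 = 3.58 × 0.20 / 2.543e-05 = 28155 d
Total t = Σ t_i = 1.182e+05 days = 323.7 years.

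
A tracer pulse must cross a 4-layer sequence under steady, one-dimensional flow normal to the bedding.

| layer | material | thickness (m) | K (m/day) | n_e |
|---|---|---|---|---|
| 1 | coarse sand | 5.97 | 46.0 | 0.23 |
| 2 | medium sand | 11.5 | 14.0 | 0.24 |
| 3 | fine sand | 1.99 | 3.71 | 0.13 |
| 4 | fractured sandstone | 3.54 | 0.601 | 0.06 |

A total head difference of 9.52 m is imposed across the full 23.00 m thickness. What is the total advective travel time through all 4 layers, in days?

With flow normal to the layers, continuity requires the same specific discharge q through every layer.
Σ(b_i/K_i) = 5.97/46.0 + 11.5/14.0 + 1.99/3.71 + 3.54/0.601 = 7.378 d.
q = Δh / Σ(b_i/K_i) = 9.52 / 7.378 = 1.290 m/day.
In each layer the seepage velocity is v_i = q/n_i, so the layer transit time is t_i = b_i·n_i / q:
  layer 1 (coarse sand): t_1 = 5.97 × 0.23 / 1.290 = 1.064 d
  layer 2 (medium sand): t_2 = 11.5 × 0.24 / 1.290 = 2.139 d
  layer 3 (fine sand): t_3 = 1.99 × 0.13 / 1.290 = 0.2005 d
  layer 4 (fractured sandstone): t_4 = 3.54 × 0.06 / 1.290 = 0.1646 d
Total t = Σ t_i = 3.568 days.

3.57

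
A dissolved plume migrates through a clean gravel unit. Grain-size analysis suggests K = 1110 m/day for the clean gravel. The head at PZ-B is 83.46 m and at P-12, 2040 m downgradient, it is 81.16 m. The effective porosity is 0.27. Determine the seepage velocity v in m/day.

Hydraulic gradient i = (83.46 − 81.16) / 2040 = 2.3 / 2040 = 0.001127.
Darcy flux q = K · i = 1110 × 0.001127 = 1.251 m/day.
Seepage velocity v = q / n_e = 1.251 / 0.27 = 4.635 m/day.

4.64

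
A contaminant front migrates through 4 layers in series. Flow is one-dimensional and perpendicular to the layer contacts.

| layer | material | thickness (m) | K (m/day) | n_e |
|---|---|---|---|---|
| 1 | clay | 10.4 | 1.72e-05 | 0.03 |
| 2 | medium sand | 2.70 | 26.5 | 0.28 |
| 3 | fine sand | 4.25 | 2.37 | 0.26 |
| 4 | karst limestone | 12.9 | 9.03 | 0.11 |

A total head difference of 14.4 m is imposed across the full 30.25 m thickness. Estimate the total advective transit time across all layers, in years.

With flow normal to the layers, continuity requires the same specific discharge q through every layer.
Σ(b_i/K_i) = 10.4/1.72e-05 + 2.70/26.5 + 4.25/2.37 + 12.9/9.03 = 6.047e+05 d.
q = Δh / Σ(b_i/K_i) = 14.4 / 6.047e+05 = 2.382e-05 m/day.
In each layer the seepage velocity is v_i = q/n_i, so the layer transit time is t_i = b_i·n_i / q:
  layer 1 (clay): t_1 = 10.4 × 0.03 / 2.382e-05 = 13101 d
  layer 2 (medium sand): t_2 = 2.70 × 0.28 / 2.382e-05 = 31744 d
  layer 3 (fine sand): t_3 = 4.25 × 0.26 / 2.382e-05 = 46399 d
  layer 4 (karst limestone): t_4 = 12.9 × 0.11 / 2.382e-05 = 59584 d
Total t = Σ t_i = 1.508e+05 days = 412.9 years.

413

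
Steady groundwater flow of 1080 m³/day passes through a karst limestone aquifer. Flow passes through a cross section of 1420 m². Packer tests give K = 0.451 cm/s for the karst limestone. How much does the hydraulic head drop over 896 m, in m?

Convert K: 0.451 cm/s × 864 = 389.7 m/day.
From Q = K·A·i, i = Q / (K·A) = 1080 / (389.7 × 1420) = 0.001952.
Head loss Δh = i · L = 0.001952 × 896 = 1.749 m.

1.75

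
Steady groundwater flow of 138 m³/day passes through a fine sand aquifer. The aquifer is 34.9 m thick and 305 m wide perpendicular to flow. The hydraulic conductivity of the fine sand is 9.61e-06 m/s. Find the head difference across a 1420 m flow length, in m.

22.2

Convert K: 9.61e-06 m/s × 86400 = 0.8303 m/day.
Cross-sectional area A = 305 × 34.9 = 10644 m².
From Q = K·A·i, i = Q / (K·A) = 138 / (0.8303 × 10644) = 0.01561.
Head loss Δh = i · L = 0.01561 × 1420 = 22.17 m.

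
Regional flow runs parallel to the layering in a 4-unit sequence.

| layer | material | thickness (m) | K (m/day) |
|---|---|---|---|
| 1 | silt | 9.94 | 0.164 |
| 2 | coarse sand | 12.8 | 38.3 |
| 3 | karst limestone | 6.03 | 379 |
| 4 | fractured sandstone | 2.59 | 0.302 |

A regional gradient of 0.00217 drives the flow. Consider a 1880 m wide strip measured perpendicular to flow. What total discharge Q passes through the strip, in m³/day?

Flow is parallel to layering, so each bed carries its own Darcy discharge and the transmissivities add.
Σ(K_i·b_i) = 0.164×9.94 + 38.3×12.8 + 379×6.03 + 0.302×2.59 = 2778 m²/day.
Hydraulic gradient i = 0.00217.
Q = Σ(K_i·b_i) · W · i = 2778 × 1880 × 0.002170 = 11333 m³/day.

11300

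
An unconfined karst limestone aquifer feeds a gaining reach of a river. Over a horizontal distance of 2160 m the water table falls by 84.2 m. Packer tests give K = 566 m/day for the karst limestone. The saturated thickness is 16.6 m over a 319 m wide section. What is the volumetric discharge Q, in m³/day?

Cross-sectional area A = 319 × 16.6 = 5295 m².
Hydraulic gradient i = Δh / L = 84.2 / 2160 = 0.03898.
Darcy's law: Q = K · A · i = 566.0 × 5295 × 0.03898 = 1.168e+05 m³/day.

117000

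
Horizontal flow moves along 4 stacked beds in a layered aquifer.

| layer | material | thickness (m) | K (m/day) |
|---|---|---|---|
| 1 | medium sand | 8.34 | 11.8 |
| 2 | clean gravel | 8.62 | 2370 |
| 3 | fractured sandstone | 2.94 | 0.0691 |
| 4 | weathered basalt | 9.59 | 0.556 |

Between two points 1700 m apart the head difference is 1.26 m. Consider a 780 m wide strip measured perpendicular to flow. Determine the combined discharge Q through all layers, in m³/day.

Flow is parallel to layering, so each bed carries its own Darcy discharge and the transmissivities add.
Σ(K_i·b_i) = 11.8×8.34 + 2370×8.62 + 0.0691×2.94 + 0.556×9.59 = 20533 m²/day.
Hydraulic gradient i = Δh / L = 1.26 / 1700 = 0.0007412.
Q = Σ(K_i·b_i) · W · i = 20533 × 780 × 0.0007412 = 11871 m³/day.

11900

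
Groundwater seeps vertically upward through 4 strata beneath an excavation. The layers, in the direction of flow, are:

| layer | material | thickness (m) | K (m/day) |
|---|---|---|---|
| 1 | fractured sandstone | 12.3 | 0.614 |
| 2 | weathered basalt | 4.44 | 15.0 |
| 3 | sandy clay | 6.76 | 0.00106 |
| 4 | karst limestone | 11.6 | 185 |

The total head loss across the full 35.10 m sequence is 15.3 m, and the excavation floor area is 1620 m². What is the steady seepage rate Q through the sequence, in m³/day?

Flow is perpendicular to layering, so the layers act in series and the equivalent K is the thickness-weighted harmonic mean.
Total thickness L = 12.3 + 4.44 + 6.76 + 11.6 = 35.10 m.
Σ(b_i/K_i) = 12.3/0.614 + 4.44/15.0 + 6.76/0.00106 + 11.6/185 = 6398 d.
K_eq = L / Σ(b_i/K_i) = 35.10 / 6398 = 0.005486 m/day.
Q = K_eq · A · (Δh/L) = 0.005486 × 1620 × (15.3/35.10) = 3.874 m³/day.

3.87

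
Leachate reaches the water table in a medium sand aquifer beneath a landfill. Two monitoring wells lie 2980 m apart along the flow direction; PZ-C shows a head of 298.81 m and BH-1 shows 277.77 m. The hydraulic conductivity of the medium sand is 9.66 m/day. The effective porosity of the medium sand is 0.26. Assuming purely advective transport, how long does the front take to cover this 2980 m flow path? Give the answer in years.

Hydraulic gradient i = (298.81 − 277.77) / 2980 = 21.04 / 2980 = 0.007060.
Darcy flux q = K · i = 9.660 × 0.007060 = 0.06820 m/day.
Seepage velocity v = q / n_e = 0.06820 / 0.26 = 0.2623 m/day.
Travel time t = L / v = 2980 / 0.2623 = 11360 days = 31.10 years.

31.1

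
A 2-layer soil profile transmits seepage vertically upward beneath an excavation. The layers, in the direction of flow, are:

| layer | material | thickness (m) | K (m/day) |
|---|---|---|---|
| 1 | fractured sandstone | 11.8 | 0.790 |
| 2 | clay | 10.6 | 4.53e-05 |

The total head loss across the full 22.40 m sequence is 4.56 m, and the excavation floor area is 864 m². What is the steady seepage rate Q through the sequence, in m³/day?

0.0168

Flow is perpendicular to layering, so the layers act in series and the equivalent K is the thickness-weighted harmonic mean.
Total thickness L = 11.8 + 10.6 = 22.40 m.
Σ(b_i/K_i) = 11.8/0.790 + 10.6/4.53e-05 = 2.340e+05 d.
K_eq = L / Σ(b_i/K_i) = 22.40 / 2.340e+05 = 9.572e-05 m/day.
Q = K_eq · A · (Δh/L) = 9.572e-05 × 864 × (4.56/22.40) = 0.01684 m³/day.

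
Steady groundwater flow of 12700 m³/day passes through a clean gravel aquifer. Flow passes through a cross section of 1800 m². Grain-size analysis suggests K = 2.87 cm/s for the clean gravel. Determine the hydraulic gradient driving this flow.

0.00285

Convert K: 2.87 cm/s × 864 = 2480 m/day.
From Q = K·A·i, i = Q / (K·A) = 12700 / (2480 × 1800) = 0.002845.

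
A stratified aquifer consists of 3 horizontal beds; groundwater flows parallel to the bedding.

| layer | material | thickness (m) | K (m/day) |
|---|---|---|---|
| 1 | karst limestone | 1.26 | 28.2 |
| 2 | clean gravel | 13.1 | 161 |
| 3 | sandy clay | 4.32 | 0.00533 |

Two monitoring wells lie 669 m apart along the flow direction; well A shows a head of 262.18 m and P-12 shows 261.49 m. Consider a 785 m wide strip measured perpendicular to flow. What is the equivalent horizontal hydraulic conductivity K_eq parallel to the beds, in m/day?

115

Flow is parallel to layering, so each bed carries its own Darcy discharge and the transmissivities add.
Σ(K_i·b_i) = 28.2×1.26 + 161×13.1 + 0.00533×4.32 = 2145 m²/day.
Total thickness b = 18.68 m, so K_eq = Σ(K_i·b_i)/b = 114.8 m/day.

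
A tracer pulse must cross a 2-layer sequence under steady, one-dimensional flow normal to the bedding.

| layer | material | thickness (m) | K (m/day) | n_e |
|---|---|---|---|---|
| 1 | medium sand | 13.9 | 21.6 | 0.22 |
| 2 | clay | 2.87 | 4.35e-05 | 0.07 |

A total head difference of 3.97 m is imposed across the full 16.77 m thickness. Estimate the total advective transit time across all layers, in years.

148

With flow normal to the layers, continuity requires the same specific discharge q through every layer.
Σ(b_i/K_i) = 13.9/21.6 + 2.87/4.35e-05 = 65978 d.
q = Δh / Σ(b_i/K_i) = 3.97 / 65978 = 6.017e-05 m/day.
In each layer the seepage velocity is v_i = q/n_i, so the layer transit time is t_i = b_i·n_i / q:
  layer 1 (medium sand): t_1 = 13.9 × 0.22 / 6.017e-05 = 50821 d
  layer 2 (clay): t_2 = 2.87 × 0.07 / 6.017e-05 = 3339 d
Total t = Σ t_i = 54160 days = 148.3 years.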